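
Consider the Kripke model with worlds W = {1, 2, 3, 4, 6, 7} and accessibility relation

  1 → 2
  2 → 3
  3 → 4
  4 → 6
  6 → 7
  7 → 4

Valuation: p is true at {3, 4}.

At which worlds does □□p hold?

{1, 2, 6}

1: successors {2}; □p there: 2:T. ✓
2: successors {3}; □p there: 3:T. ✓
3: successors {4}; □p there: 4:F. ✗
4: successors {6}; □p there: 6:F. ✗
6: successors {7}; □p there: 7:T. ✓
7: successors {4}; □p there: 4:F. ✗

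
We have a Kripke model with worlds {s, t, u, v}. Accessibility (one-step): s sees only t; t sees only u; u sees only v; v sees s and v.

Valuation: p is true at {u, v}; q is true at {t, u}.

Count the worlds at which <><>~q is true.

3

s: successors {t}; <>~q there: t:F. ✗
t: successors {u}; <>~q there: u:T. ✓
u: successors {v}; <>~q there: v:T. ✓
v: successors {s, v}; <>~q there: s:F, v:T. ✓
Satisfying worlds: {t, u, v}.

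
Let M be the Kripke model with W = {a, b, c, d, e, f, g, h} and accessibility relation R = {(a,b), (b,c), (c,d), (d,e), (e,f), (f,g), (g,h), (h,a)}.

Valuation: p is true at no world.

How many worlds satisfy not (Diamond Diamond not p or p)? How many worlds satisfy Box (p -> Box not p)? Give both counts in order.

For not (Diamond Diamond not p or p):
a: Diamond Diamond not p or p is T. ✗
b: Diamond Diamond not p or p is T. ✗
c: Diamond Diamond not p or p is T. ✗
d: Diamond Diamond not p or p is T. ✗
e: Diamond Diamond not p or p is T. ✗
f: Diamond Diamond not p or p is T. ✗
g: Diamond Diamond not p or p is T. ✗
h: Diamond Diamond not p or p is T. ✗
— 0 worlds.
For Box (p -> Box not p):
a: successors {b}; p -> Box not p there: b:T. ✓
b: successors {c}; p -> Box not p there: c:T. ✓
c: successors {d}; p -> Box not p there: d:T. ✓
d: successors {e}; p -> Box not p there: e:T. ✓
e: successors {f}; p -> Box not p there: f:T. ✓
f: successors {g}; p -> Box not p there: g:T. ✓
g: successors {h}; p -> Box not p there: h:T. ✓
h: successors {a}; p -> Box not p there: a:T. ✓
— 8 worlds.

0 and 8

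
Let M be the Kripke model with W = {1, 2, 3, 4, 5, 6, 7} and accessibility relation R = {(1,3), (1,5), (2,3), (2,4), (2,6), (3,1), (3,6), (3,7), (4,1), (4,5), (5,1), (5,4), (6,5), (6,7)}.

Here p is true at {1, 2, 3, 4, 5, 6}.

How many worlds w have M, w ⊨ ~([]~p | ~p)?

6

1: []~p | ~p is F. ✓
2: []~p | ~p is F. ✓
3: []~p | ~p is F. ✓
4: []~p | ~p is F. ✓
5: []~p | ~p is F. ✓
6: []~p | ~p is F. ✓
7: []~p | ~p is T. ✗
Satisfying worlds: {1, 2, 3, 4, 5, 6}.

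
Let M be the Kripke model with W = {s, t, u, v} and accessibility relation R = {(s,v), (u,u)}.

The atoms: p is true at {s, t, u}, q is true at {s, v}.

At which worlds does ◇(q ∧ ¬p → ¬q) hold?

{u}

s: successors {v}; q ∧ ¬p → ¬q there: v:F. ✗
t: no successors, so ◇(q ∧ ¬p → ¬q) fails. ✗
u: successors {u}; q ∧ ¬p → ¬q there: u:T. ✓
v: no successors, so ◇(q ∧ ¬p → ¬q) fails. ✗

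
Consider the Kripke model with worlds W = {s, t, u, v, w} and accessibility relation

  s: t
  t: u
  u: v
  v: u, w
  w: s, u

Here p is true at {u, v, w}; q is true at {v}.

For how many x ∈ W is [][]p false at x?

2

s: successors {t}; []p there: t:T. ✓
t: successors {u}; []p there: u:T. ✓
u: successors {v}; []p there: v:T. ✓
v: successors {u, w}; []p there: u:T, w:F. ✗
w: successors {s, u}; []p there: s:F, u:T. ✗
Satisfying worlds: {s, t, u}.
So [][]p fails at the other 2 worlds.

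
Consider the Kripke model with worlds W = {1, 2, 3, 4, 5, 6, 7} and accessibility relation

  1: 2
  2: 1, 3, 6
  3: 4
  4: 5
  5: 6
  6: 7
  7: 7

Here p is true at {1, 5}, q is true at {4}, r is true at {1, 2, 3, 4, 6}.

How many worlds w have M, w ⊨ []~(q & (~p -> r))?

1: successors {2}; ~(q & (~p -> r)) there: 2:T. ✓
2: successors {1, 3, 6}; ~(q & (~p -> r)) there: 1:T, 3:T, 6:T. ✓
3: successors {4}; ~(q & (~p -> r)) there: 4:F. ✗
4: successors {5}; ~(q & (~p -> r)) there: 5:T. ✓
5: successors {6}; ~(q & (~p -> r)) there: 6:T. ✓
6: successors {7}; ~(q & (~p -> r)) there: 7:T. ✓
7: successors {7}; ~(q & (~p -> r)) there: 7:T. ✓
Satisfying worlds: {1, 2, 4, 5, 6, 7}.

6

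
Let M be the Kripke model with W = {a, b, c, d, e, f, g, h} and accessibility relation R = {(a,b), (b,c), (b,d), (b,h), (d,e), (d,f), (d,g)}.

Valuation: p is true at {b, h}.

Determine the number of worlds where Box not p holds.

a: successors {b}; not p there: b:F. ✗
b: successors {c, d, h}; not p there: c:T, d:T, h:F. ✗
c: no successors, so Box not p holds vacuously. ✓
d: successors {e, f, g}; not p there: e:T, f:T, g:T. ✓
e: no successors, so Box not p holds vacuously. ✓
f: no successors, so Box not p holds vacuously. ✓
g: no successors, so Box not p holds vacuously. ✓
h: no successors, so Box not p holds vacuously. ✓
Satisfying worlds: {c, d, e, f, g, h}.

6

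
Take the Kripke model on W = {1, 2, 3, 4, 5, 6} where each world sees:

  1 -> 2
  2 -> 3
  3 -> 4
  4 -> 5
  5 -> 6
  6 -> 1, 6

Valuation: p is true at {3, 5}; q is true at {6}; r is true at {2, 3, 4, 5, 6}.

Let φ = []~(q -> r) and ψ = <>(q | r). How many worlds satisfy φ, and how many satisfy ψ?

0 and 6

For []~(q -> r):
1: successors {2}; ~(q -> r) there: 2:F. ✗
2: successors {3}; ~(q -> r) there: 3:F. ✗
3: successors {4}; ~(q -> r) there: 4:F. ✗
4: successors {5}; ~(q -> r) there: 5:F. ✗
5: successors {6}; ~(q -> r) there: 6:F. ✗
6: successors {1, 6}; ~(q -> r) there: 1:F, 6:F. ✗
— 0 worlds.
For <>(q | r):
1: successors {2}; q | r there: 2:T. ✓
2: successors {3}; q | r there: 3:T. ✓
3: successors {4}; q | r there: 4:T. ✓
4: successors {5}; q | r there: 5:T. ✓
5: successors {6}; q | r there: 6:T. ✓
6: successors {1, 6}; q | r there: 1:F, 6:T. ✓
— 6 worlds.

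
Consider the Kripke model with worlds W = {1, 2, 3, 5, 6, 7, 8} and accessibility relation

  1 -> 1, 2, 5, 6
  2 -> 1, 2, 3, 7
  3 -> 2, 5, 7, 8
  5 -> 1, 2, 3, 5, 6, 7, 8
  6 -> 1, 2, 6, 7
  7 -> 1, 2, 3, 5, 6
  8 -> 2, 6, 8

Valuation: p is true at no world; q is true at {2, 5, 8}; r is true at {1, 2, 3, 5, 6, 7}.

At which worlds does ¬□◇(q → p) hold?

∅

1: □◇(q → p) is T. ✗
2: □◇(q → p) is T. ✗
3: □◇(q → p) is T. ✗
5: □◇(q → p) is T. ✗
6: □◇(q → p) is T. ✗
7: □◇(q → p) is T. ✗
8: □◇(q → p) is T. ✗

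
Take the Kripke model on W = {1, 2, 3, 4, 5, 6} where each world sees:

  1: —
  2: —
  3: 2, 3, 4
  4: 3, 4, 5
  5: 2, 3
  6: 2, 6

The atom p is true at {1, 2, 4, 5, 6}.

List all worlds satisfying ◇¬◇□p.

1: no successors, so ◇¬◇□p fails. ✗
2: no successors, so ◇¬◇□p fails. ✗
3: successors {2, 3, 4}; ¬◇□p there: 2:T, 3:F, 4:T. ✓
4: successors {3, 4, 5}; ¬◇□p there: 3:F, 4:T, 5:F. ✓
5: successors {2, 3}; ¬◇□p there: 2:T, 3:F. ✓
6: successors {2, 6}; ¬◇□p there: 2:T, 6:F. ✓

{3, 4, 5, 6}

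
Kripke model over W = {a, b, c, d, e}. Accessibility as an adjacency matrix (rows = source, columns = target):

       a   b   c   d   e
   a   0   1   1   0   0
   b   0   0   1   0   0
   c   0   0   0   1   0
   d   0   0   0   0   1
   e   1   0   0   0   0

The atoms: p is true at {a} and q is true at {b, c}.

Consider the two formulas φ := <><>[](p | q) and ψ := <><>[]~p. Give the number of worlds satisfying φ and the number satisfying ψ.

3 and 4

For <><>[](p | q):
a: successors {b, c}; <>[](p | q) there: b:F, c:F. ✗
b: successors {c}; <>[](p | q) there: c:F. ✗
c: successors {d}; <>[](p | q) there: d:T. ✓
d: successors {e}; <>[](p | q) there: e:T. ✓
e: successors {a}; <>[](p | q) there: a:T. ✓
— 3 worlds.
For <><>[]~p:
a: successors {b, c}; <>[]~p there: b:T, c:T. ✓
b: successors {c}; <>[]~p there: c:T. ✓
c: successors {d}; <>[]~p there: d:F. ✗
d: successors {e}; <>[]~p there: e:T. ✓
e: successors {a}; <>[]~p there: a:T. ✓
— 4 worlds.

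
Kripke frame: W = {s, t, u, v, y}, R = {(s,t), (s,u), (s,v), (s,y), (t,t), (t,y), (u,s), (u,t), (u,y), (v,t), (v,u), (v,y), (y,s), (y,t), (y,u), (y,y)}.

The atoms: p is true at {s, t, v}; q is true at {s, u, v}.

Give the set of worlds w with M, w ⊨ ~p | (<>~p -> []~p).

{u, y}

s: ~p is F, <>~p -> []~p is F. ✗
t: ~p is F, <>~p -> []~p is F. ✗
u: ~p is T, <>~p -> []~p is F. ✓
v: ~p is F, <>~p -> []~p is F. ✗
y: ~p is T, <>~p -> []~p is F. ✓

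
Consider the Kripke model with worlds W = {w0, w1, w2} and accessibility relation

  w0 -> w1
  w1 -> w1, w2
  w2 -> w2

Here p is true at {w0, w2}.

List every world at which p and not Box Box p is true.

w0: p is T, not Box Box p is T. ✓
w1: p is F, not Box Box p is T. ✗
w2: p is T, not Box Box p is F. ✗

{w0}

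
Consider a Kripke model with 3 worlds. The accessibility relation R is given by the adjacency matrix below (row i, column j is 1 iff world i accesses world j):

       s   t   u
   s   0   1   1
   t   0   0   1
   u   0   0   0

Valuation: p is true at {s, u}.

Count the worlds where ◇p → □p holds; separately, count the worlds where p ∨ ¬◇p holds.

For ◇p → □p:
s: ◇p is T, □p is F. ✗
t: ◇p is T, □p is T. ✓
u: ◇p is F, □p is T. ✓
— 2 worlds.
For p ∨ ¬◇p:
s: p is T, ¬◇p is F. ✓
t: p is F, ¬◇p is F. ✗
u: p is T, ¬◇p is T. ✓
— 2 worlds.

2 and 2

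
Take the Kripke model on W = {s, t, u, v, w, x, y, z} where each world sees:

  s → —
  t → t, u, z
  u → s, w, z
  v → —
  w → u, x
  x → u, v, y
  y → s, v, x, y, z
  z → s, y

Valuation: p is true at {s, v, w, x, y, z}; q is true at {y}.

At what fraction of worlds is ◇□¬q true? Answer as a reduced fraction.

3/4

s: no successors, so ◇□¬q fails. ✗
t: successors {t, u, z}; □¬q there: t:T, u:T, z:F. ✓
u: successors {s, w, z}; □¬q there: s:T, w:T, z:F. ✓
v: no successors, so ◇□¬q fails. ✗
w: successors {u, x}; □¬q there: u:T, x:F. ✓
x: successors {u, v, y}; □¬q there: u:T, v:T, y:F. ✓
y: successors {s, v, x, y, z}; □¬q there: s:T, v:T, x:F, y:F, z:F. ✓
z: successors {s, y}; □¬q there: s:T, y:F. ✓
That's 6 of 8 worlds, so 6/8 = 3/4.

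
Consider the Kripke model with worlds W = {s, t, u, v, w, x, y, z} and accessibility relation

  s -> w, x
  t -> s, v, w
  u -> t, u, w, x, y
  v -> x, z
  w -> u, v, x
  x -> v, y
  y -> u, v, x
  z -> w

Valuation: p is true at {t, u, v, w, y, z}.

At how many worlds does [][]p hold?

s: successors {w, x}; []p there: w:F, x:T. ✗
t: successors {s, v, w}; []p there: s:F, v:F, w:F. ✗
u: successors {t, u, w, x, y}; []p there: t:F, u:F, w:F, x:T, y:F. ✗
v: successors {x, z}; []p there: x:T, z:T. ✓
w: successors {u, v, x}; []p there: u:F, v:F, x:T. ✗
x: successors {v, y}; []p there: v:F, y:F. ✗
y: successors {u, v, x}; []p there: u:F, v:F, x:T. ✗
z: successors {w}; []p there: w:F. ✗
Satisfying worlds: {v}.

1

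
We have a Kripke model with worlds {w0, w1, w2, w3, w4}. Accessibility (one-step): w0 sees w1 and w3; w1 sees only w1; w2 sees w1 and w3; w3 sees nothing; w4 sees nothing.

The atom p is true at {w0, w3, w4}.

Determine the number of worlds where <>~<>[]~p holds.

w0: successors {w1, w3}; ~<>[]~p there: w1:F, w3:T. ✓
w1: successors {w1}; ~<>[]~p there: w1:F. ✗
w2: successors {w1, w3}; ~<>[]~p there: w1:F, w3:T. ✓
w3: no successors, so <>~<>[]~p fails. ✗
w4: no successors, so <>~<>[]~p fails. ✗
Satisfying worlds: {w0, w2}.

2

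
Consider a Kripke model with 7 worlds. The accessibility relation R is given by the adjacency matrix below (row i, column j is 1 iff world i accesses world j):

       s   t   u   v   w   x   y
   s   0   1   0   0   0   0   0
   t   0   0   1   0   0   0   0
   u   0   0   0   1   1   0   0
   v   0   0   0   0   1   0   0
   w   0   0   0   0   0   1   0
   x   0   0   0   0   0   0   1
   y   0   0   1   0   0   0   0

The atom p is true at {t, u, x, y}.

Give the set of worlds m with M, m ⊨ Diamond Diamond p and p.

{u, x}

s: Diamond Diamond p is T, p is F. ✗
t: Diamond Diamond p is F, p is T. ✗
u: Diamond Diamond p is T, p is T. ✓
v: Diamond Diamond p is T, p is F. ✗
w: Diamond Diamond p is T, p is F. ✗
x: Diamond Diamond p is T, p is T. ✓
y: Diamond Diamond p is F, p is T. ✗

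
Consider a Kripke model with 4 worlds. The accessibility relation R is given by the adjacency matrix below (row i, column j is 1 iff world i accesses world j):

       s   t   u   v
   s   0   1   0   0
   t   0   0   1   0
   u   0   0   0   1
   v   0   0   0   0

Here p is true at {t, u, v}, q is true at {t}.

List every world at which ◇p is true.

s: successors {t}; p there: t:T. ✓
t: successors {u}; p there: u:T. ✓
u: successors {v}; p there: v:T. ✓
v: no successors, so ◇p fails. ✗

{s, t, u}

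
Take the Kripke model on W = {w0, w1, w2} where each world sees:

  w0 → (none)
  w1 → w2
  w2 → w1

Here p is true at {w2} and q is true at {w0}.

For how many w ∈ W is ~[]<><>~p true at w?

w0: []<><>~p is T. ✗
w1: []<><>~p is F. ✓
w2: []<><>~p is T. ✗
Satisfying worlds: {w1}.

1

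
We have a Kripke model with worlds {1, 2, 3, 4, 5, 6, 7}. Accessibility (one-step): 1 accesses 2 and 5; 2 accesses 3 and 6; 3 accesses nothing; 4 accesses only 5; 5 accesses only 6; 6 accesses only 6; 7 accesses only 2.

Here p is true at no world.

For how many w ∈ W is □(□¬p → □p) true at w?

1: successors {2, 5}; □¬p → □p there: 2:F, 5:F. ✗
2: successors {3, 6}; □¬p → □p there: 3:T, 6:F. ✗
3: no successors, so □(□¬p → □p) holds vacuously. ✓
4: successors {5}; □¬p → □p there: 5:F. ✗
5: successors {6}; □¬p → □p there: 6:F. ✗
6: successors {6}; □¬p → □p there: 6:F. ✗
7: successors {2}; □¬p → □p there: 2:F. ✗
Satisfying worlds: {3}.

1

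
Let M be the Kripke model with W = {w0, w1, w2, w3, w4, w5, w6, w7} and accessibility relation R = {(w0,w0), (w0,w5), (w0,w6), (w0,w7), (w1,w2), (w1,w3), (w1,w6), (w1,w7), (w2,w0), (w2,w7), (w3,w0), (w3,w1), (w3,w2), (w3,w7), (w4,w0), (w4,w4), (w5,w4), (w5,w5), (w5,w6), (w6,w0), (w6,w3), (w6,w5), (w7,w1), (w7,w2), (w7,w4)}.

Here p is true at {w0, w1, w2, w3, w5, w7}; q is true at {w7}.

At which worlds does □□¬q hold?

w0: successors {w0, w5, w6, w7}; □¬q there: w0:F, w5:T, w6:T, w7:T. ✗
w1: successors {w2, w3, w6, w7}; □¬q there: w2:F, w3:F, w6:T, w7:T. ✗
w2: successors {w0, w7}; □¬q there: w0:F, w7:T. ✗
w3: successors {w0, w1, w2, w7}; □¬q there: w0:F, w1:F, w2:F, w7:T. ✗
w4: successors {w0, w4}; □¬q there: w0:F, w4:T. ✗
w5: successors {w4, w5, w6}; □¬q there: w4:T, w5:T, w6:T. ✓
w6: successors {w0, w3, w5}; □¬q there: w0:F, w3:F, w5:T. ✗
w7: successors {w1, w2, w4}; □¬q there: w1:F, w2:F, w4:T. ✗

{w5}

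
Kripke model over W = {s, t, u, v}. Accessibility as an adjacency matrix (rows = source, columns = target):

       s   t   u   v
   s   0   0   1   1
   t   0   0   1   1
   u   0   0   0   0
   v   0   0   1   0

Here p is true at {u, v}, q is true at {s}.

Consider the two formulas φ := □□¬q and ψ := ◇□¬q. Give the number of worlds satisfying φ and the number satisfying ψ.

4 and 3

For □□¬q:
s: successors {u, v}; □¬q there: u:T, v:T. ✓
t: successors {u, v}; □¬q there: u:T, v:T. ✓
u: no successors, so □□¬q holds vacuously. ✓
v: successors {u}; □¬q there: u:T. ✓
— 4 worlds.
For ◇□¬q:
s: successors {u, v}; □¬q there: u:T, v:T. ✓
t: successors {u, v}; □¬q there: u:T, v:T. ✓
u: no successors, so ◇□¬q fails. ✗
v: successors {u}; □¬q there: u:T. ✓
— 3 worlds.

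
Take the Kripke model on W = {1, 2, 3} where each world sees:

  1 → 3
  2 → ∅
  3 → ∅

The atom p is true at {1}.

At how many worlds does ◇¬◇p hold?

1: successors {3}; ¬◇p there: 3:T. ✓
2: no successors, so ◇¬◇p fails. ✗
3: no successors, so ◇¬◇p fails. ✗
Satisfying worlds: {1}.

1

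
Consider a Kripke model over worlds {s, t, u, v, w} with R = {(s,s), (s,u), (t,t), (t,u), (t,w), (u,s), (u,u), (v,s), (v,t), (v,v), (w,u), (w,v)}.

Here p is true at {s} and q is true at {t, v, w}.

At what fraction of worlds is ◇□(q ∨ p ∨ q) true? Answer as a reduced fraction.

2/5

s: successors {s, u}; □(q ∨ p ∨ q) there: s:F, u:F. ✗
t: successors {t, u, w}; □(q ∨ p ∨ q) there: t:F, u:F, w:F. ✗
u: successors {s, u}; □(q ∨ p ∨ q) there: s:F, u:F. ✗
v: successors {s, t, v}; □(q ∨ p ∨ q) there: s:F, t:F, v:T. ✓
w: successors {u, v}; □(q ∨ p ∨ q) there: u:F, v:T. ✓
That's 2 of 5 worlds, so 2/5.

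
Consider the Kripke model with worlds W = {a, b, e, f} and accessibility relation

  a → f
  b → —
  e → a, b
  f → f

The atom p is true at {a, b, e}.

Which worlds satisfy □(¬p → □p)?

{b, e}

a: successors {f}; ¬p → □p there: f:F. ✗
b: no successors, so □(¬p → □p) holds vacuously. ✓
e: successors {a, b}; ¬p → □p there: a:T, b:T. ✓
f: successors {f}; ¬p → □p there: f:F. ✗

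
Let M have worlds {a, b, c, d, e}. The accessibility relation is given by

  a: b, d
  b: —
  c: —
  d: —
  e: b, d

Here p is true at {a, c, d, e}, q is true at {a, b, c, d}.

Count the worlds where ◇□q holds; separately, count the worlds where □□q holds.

For ◇□q:
a: successors {b, d}; □q there: b:T, d:T. ✓
b: no successors, so ◇□q fails. ✗
c: no successors, so ◇□q fails. ✗
d: no successors, so ◇□q fails. ✗
e: successors {b, d}; □q there: b:T, d:T. ✓
— 2 worlds.
For □□q:
a: successors {b, d}; □q there: b:T, d:T. ✓
b: no successors, so □□q holds vacuously. ✓
c: no successors, so □□q holds vacuously. ✓
d: no successors, so □□q holds vacuously. ✓
e: successors {b, d}; □q there: b:T, d:T. ✓
— 5 worlds.

2 and 5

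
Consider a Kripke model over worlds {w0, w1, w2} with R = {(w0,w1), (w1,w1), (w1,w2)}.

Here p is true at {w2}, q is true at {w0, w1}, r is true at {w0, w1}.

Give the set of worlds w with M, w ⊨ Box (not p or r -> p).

{w2}

w0: successors {w1}; not p or r -> p there: w1:F. ✗
w1: successors {w1, w2}; not p or r -> p there: w1:F, w2:T. ✗
w2: no successors, so Box (not p or r -> p) holds vacuously. ✓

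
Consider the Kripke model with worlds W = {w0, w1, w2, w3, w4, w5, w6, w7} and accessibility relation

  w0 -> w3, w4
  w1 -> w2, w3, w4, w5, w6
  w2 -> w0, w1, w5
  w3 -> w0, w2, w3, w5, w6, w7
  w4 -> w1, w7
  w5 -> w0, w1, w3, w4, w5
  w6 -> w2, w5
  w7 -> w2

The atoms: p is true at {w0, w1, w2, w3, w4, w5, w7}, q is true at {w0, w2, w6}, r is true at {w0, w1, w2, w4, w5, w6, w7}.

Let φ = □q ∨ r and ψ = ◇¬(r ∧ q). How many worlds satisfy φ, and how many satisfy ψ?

7 and 7

For □q ∨ r:
w0: □q is F, r is T. ✓
w1: □q is F, r is T. ✓
w2: □q is F, r is T. ✓
w3: □q is F, r is F. ✗
w4: □q is F, r is T. ✓
w5: □q is F, r is T. ✓
w6: □q is F, r is T. ✓
w7: □q is T, r is T. ✓
— 7 worlds.
For ◇¬(r ∧ q):
w0: successors {w3, w4}; ¬(r ∧ q) there: w3:T, w4:T. ✓
w1: successors {w2, w3, w4, w5, w6}; ¬(r ∧ q) there: w2:F, w3:T, w4:T, w5:T, w6:F. ✓
w2: successors {w0, w1, w5}; ¬(r ∧ q) there: w0:F, w1:T, w5:T. ✓
w3: successors {w0, w2, w3, w5, w6, w7}; ¬(r ∧ q) there: w0:F, w2:F, w3:T, w5:T, w6:F, w7:T. ✓
w4: successors {w1, w7}; ¬(r ∧ q) there: w1:T, w7:T. ✓
w5: successors {w0, w1, w3, w4, w5}; ¬(r ∧ q) there: w0:F, w1:T, w3:T, w4:T, w5:T. ✓
w6: successors {w2, w5}; ¬(r ∧ q) there: w2:F, w5:T. ✓
w7: successors {w2}; ¬(r ∧ q) there: w2:F. ✗
— 7 worlds.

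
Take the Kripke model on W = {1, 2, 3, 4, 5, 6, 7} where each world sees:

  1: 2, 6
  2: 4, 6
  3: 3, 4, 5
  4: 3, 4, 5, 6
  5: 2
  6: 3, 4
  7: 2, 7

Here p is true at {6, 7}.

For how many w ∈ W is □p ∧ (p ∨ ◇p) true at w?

0

1: □p is F, p ∨ ◇p is T. ✗
2: □p is F, p ∨ ◇p is T. ✗
3: □p is F, p ∨ ◇p is F. ✗
4: □p is F, p ∨ ◇p is T. ✗
5: □p is F, p ∨ ◇p is F. ✗
6: □p is F, p ∨ ◇p is T. ✗
7: □p is F, p ∨ ◇p is T. ✗
Satisfying worlds: ∅.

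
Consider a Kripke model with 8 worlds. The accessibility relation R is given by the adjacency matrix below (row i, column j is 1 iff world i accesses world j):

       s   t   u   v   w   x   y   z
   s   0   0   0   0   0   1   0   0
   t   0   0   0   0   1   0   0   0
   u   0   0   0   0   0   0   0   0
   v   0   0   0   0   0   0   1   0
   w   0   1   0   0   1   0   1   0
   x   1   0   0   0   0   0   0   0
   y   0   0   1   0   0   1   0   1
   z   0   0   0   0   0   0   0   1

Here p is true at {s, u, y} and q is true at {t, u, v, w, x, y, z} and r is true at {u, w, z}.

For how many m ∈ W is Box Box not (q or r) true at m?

2

s: successors {x}; Box not (q or r) there: x:T. ✓
t: successors {w}; Box not (q or r) there: w:F. ✗
u: no successors, so Box Box not (q or r) holds vacuously. ✓
v: successors {y}; Box not (q or r) there: y:F. ✗
w: successors {t, w, y}; Box not (q or r) there: t:F, w:F, y:F. ✗
x: successors {s}; Box not (q or r) there: s:F. ✗
y: successors {u, x, z}; Box not (q or r) there: u:T, x:T, z:F. ✗
z: successors {z}; Box not (q or r) there: z:F. ✗
Satisfying worlds: {s, u}.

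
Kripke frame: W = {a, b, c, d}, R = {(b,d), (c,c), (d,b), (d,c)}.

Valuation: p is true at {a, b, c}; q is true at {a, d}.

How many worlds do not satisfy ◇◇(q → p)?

a: no successors, so ◇◇(q → p) fails. ✗
b: successors {d}; ◇(q → p) there: d:T. ✓
c: successors {c}; ◇(q → p) there: c:T. ✓
d: successors {b, c}; ◇(q → p) there: b:F, c:T. ✓
Satisfying worlds: {b, c, d}.
So ◇◇(q → p) fails at the other 1 world.

1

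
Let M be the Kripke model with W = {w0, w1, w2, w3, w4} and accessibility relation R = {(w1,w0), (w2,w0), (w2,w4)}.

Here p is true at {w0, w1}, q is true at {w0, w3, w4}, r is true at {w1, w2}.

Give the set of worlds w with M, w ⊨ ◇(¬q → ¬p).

{w1, w2}

w0: no successors, so ◇(¬q → ¬p) fails. ✗
w1: successors {w0}; ¬q → ¬p there: w0:T. ✓
w2: successors {w0, w4}; ¬q → ¬p there: w0:T, w4:T. ✓
w3: no successors, so ◇(¬q → ¬p) fails. ✗
w4: no successors, so ◇(¬q → ¬p) fails. ✗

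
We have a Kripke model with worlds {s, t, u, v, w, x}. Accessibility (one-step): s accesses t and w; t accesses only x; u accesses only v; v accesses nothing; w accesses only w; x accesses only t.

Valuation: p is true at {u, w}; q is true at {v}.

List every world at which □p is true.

{v, w}

s: successors {t, w}; p there: t:F, w:T. ✗
t: successors {x}; p there: x:F. ✗
u: successors {v}; p there: v:F. ✗
v: no successors, so □p holds vacuously. ✓
w: successors {w}; p there: w:T. ✓
x: successors {t}; p there: t:F. ✗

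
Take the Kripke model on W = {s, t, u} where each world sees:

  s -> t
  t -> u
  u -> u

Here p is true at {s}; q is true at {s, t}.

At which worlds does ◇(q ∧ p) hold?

s: successors {t}; q ∧ p there: t:F. ✗
t: successors {u}; q ∧ p there: u:F. ✗
u: successors {u}; q ∧ p there: u:F. ✗

∅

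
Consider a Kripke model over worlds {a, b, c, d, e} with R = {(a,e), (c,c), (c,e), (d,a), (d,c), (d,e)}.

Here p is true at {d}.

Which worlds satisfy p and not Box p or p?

{d}

a: p and not Box p is F, p is F. ✗
b: p and not Box p is F, p is F. ✗
c: p and not Box p is F, p is F. ✗
d: p and not Box p is T, p is T. ✓
e: p and not Box p is F, p is F. ✗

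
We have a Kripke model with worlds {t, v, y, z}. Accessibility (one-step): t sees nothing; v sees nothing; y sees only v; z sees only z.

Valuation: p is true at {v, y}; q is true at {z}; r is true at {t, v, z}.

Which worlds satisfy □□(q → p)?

t: no successors, so □□(q → p) holds vacuously. ✓
v: no successors, so □□(q → p) holds vacuously. ✓
y: successors {v}; □(q → p) there: v:T. ✓
z: successors {z}; □(q → p) there: z:F. ✗

{t, v, y}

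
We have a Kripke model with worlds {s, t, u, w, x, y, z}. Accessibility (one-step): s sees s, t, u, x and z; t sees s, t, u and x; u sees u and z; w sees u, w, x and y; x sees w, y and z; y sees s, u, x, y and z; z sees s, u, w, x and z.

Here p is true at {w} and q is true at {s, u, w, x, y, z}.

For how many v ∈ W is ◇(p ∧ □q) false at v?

s: successors {s, t, u, x, z}; p ∧ □q there: s:F, t:F, u:F, x:F, z:F. ✗
t: successors {s, t, u, x}; p ∧ □q there: s:F, t:F, u:F, x:F. ✗
u: successors {u, z}; p ∧ □q there: u:F, z:F. ✗
w: successors {u, w, x, y}; p ∧ □q there: u:F, w:T, x:F, y:F. ✓
x: successors {w, y, z}; p ∧ □q there: w:T, y:F, z:F. ✓
y: successors {s, u, x, y, z}; p ∧ □q there: s:F, u:F, x:F, y:F, z:F. ✗
z: successors {s, u, w, x, z}; p ∧ □q there: s:F, u:F, w:T, x:F, z:F. ✓
Satisfying worlds: {w, x, z}.
So ◇(p ∧ □q) fails at the other 4 worlds.

4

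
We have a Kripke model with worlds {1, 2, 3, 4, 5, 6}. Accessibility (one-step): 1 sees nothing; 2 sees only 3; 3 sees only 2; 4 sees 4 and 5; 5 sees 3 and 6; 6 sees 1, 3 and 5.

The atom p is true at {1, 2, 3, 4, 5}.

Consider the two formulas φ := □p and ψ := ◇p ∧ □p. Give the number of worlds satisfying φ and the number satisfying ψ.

5 and 4

For □p:
1: no successors, so □p holds vacuously. ✓
2: successors {3}; p there: 3:T. ✓
3: successors {2}; p there: 2:T. ✓
4: successors {4, 5}; p there: 4:T, 5:T. ✓
5: successors {3, 6}; p there: 3:T, 6:F. ✗
6: successors {1, 3, 5}; p there: 1:T, 3:T, 5:T. ✓
— 5 worlds.
For ◇p ∧ □p:
1: ◇p is F, □p is T. ✗
2: ◇p is T, □p is T. ✓
3: ◇p is T, □p is T. ✓
4: ◇p is T, □p is T. ✓
5: ◇p is T, □p is F. ✗
6: ◇p is T, □p is T. ✓
— 4 worlds.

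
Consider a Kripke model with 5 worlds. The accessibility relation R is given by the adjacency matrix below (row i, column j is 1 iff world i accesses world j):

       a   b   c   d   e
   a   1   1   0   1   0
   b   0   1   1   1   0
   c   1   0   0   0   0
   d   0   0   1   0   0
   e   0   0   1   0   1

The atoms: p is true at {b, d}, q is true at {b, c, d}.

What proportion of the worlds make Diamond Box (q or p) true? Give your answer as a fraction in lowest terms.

a: successors {a, b, d}; Box (q or p) there: a:F, b:T, d:T. ✓
b: successors {b, c, d}; Box (q or p) there: b:T, c:F, d:T. ✓
c: successors {a}; Box (q or p) there: a:F. ✗
d: successors {c}; Box (q or p) there: c:F. ✗
e: successors {c, e}; Box (q or p) there: c:F, e:F. ✗
That's 2 of 5 worlds, so 2/5.

2/5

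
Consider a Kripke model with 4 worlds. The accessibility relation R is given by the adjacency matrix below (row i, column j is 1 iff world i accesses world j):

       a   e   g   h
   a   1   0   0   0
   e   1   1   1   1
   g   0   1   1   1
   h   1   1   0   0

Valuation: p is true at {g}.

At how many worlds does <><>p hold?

a: successors {a}; <>p there: a:F. ✗
e: successors {a, e, g, h}; <>p there: a:F, e:T, g:T, h:F. ✓
g: successors {e, g, h}; <>p there: e:T, g:T, h:F. ✓
h: successors {a, e}; <>p there: a:F, e:T. ✓
Satisfying worlds: {e, g, h}.

3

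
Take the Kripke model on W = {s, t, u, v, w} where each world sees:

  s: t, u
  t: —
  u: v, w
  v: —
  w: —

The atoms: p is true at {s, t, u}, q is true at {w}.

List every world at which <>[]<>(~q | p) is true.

{s, u}

s: successors {t, u}; []<>(~q | p) there: t:T, u:F. ✓
t: no successors, so <>[]<>(~q | p) fails. ✗
u: successors {v, w}; []<>(~q | p) there: v:T, w:T. ✓
v: no successors, so <>[]<>(~q | p) fails. ✗
w: no successors, so <>[]<>(~q | p) fails. ✗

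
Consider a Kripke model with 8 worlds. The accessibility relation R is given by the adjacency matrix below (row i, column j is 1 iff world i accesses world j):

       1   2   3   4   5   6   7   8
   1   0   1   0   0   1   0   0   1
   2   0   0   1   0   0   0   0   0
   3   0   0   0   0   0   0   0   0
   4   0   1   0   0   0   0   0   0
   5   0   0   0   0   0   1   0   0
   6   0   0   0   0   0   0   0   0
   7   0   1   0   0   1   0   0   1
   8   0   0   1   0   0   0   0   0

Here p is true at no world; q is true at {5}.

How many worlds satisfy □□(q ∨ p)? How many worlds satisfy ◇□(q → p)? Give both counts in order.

5 and 6

For □□(q ∨ p):
1: successors {2, 5, 8}; □(q ∨ p) there: 2:F, 5:F, 8:F. ✗
2: successors {3}; □(q ∨ p) there: 3:T. ✓
3: no successors, so □□(q ∨ p) holds vacuously. ✓
4: successors {2}; □(q ∨ p) there: 2:F. ✗
5: successors {6}; □(q ∨ p) there: 6:T. ✓
6: no successors, so □□(q ∨ p) holds vacuously. ✓
7: successors {2, 5, 8}; □(q ∨ p) there: 2:F, 5:F, 8:F. ✗
8: successors {3}; □(q ∨ p) there: 3:T. ✓
— 5 worlds.
For ◇□(q → p):
1: successors {2, 5, 8}; □(q → p) there: 2:T, 5:T, 8:T. ✓
2: successors {3}; □(q → p) there: 3:T. ✓
3: no successors, so ◇□(q → p) fails. ✗
4: successors {2}; □(q → p) there: 2:T. ✓
5: successors {6}; □(q → p) there: 6:T. ✓
6: no successors, so ◇□(q → p) fails. ✗
7: successors {2, 5, 8}; □(q → p) there: 2:T, 5:T, 8:T. ✓
8: successors {3}; □(q → p) there: 3:T. ✓
— 6 worlds.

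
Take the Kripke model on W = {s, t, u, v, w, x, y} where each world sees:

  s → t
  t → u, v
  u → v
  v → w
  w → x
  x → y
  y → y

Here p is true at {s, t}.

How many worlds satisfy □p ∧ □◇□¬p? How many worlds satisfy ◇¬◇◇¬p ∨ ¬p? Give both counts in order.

1 and 5

For □p ∧ □◇□¬p:
s: □p is T, □◇□¬p is T. ✓
t: □p is F, □◇□¬p is T. ✗
u: □p is F, □◇□¬p is T. ✗
v: □p is F, □◇□¬p is T. ✗
w: □p is F, □◇□¬p is T. ✗
x: □p is F, □◇□¬p is T. ✗
y: □p is F, □◇□¬p is T. ✗
— 1 world.
For ◇¬◇◇¬p ∨ ¬p:
s: ◇¬◇◇¬p is F, ¬p is F. ✗
t: ◇¬◇◇¬p is F, ¬p is F. ✗
u: ◇¬◇◇¬p is F, ¬p is T. ✓
v: ◇¬◇◇¬p is F, ¬p is T. ✓
w: ◇¬◇◇¬p is F, ¬p is T. ✓
x: ◇¬◇◇¬p is F, ¬p is T. ✓
y: ◇¬◇◇¬p is F, ¬p is T. ✓
— 5 worlds.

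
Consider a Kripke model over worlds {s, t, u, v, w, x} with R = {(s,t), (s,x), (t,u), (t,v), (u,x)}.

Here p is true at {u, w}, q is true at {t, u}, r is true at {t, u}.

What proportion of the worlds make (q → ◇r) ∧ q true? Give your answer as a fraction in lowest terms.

s: q → ◇r is T, q is F. ✗
t: q → ◇r is T, q is T. ✓
u: q → ◇r is F, q is T. ✗
v: q → ◇r is T, q is F. ✗
w: q → ◇r is T, q is F. ✗
x: q → ◇r is T, q is F. ✗
That's 1 of 6 worlds, so 1/6.

1/6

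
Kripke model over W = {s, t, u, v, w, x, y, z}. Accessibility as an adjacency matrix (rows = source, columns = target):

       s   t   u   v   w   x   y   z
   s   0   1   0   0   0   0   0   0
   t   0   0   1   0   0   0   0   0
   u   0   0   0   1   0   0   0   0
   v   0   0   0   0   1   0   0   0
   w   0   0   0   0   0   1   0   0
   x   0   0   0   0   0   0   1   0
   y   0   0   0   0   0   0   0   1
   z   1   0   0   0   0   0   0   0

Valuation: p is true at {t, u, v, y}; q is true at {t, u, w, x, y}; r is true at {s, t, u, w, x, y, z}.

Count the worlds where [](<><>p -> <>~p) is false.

2

s: successors {t}; <><>p -> <>~p there: t:F. ✗
t: successors {u}; <><>p -> <>~p there: u:T. ✓
u: successors {v}; <><>p -> <>~p there: v:T. ✓
v: successors {w}; <><>p -> <>~p there: w:T. ✓
w: successors {x}; <><>p -> <>~p there: x:T. ✓
x: successors {y}; <><>p -> <>~p there: y:T. ✓
y: successors {z}; <><>p -> <>~p there: z:T. ✓
z: successors {s}; <><>p -> <>~p there: s:F. ✗
Satisfying worlds: {t, u, v, w, x, y}.
So [](<><>p -> <>~p) fails at the other 2 worlds.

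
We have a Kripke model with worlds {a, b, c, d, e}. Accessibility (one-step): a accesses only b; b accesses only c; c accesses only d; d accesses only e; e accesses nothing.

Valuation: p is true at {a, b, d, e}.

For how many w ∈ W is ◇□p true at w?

3

a: successors {b}; □p there: b:F. ✗
b: successors {c}; □p there: c:T. ✓
c: successors {d}; □p there: d:T. ✓
d: successors {e}; □p there: e:T. ✓
e: no successors, so ◇□p fails. ✗
Satisfying worlds: {b, c, d}.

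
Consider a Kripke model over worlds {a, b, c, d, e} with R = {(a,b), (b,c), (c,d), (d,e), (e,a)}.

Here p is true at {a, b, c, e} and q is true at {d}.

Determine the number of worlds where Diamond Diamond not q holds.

a: successors {b}; Diamond not q there: b:T. ✓
b: successors {c}; Diamond not q there: c:F. ✗
c: successors {d}; Diamond not q there: d:T. ✓
d: successors {e}; Diamond not q there: e:T. ✓
e: successors {a}; Diamond not q there: a:T. ✓
Satisfying worlds: {a, c, d, e}.

4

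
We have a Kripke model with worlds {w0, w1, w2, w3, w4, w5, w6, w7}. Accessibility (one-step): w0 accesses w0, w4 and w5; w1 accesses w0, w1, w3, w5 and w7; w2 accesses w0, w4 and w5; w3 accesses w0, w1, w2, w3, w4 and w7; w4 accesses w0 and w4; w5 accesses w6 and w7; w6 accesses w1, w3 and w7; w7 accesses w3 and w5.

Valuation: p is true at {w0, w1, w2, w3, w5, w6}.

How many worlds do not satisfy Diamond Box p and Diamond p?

w0: Diamond Box p is F, Diamond p is T. ✗
w1: Diamond Box p is T, Diamond p is T. ✓
w2: Diamond Box p is F, Diamond p is T. ✗
w3: Diamond Box p is T, Diamond p is T. ✓
w4: Diamond Box p is F, Diamond p is T. ✗
w5: Diamond Box p is T, Diamond p is T. ✓
w6: Diamond Box p is T, Diamond p is T. ✓
w7: Diamond Box p is F, Diamond p is T. ✗
Satisfying worlds: {w1, w3, w5, w6}.
So Diamond Box p and Diamond p fails at the other 4 worlds.

4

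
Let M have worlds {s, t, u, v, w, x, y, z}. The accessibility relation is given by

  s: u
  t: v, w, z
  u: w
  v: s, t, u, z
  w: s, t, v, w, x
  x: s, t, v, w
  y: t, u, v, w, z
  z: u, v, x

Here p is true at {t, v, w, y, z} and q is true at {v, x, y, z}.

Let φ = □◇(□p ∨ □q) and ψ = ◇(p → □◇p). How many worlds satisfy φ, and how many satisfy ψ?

For □◇(□p ∨ □q):
s: successors {u}; ◇(□p ∨ □q) there: u:F. ✗
t: successors {v, w, z}; ◇(□p ∨ □q) there: v:T, w:T, z:T. ✓
u: successors {w}; ◇(□p ∨ □q) there: w:T. ✓
v: successors {s, t, u, z}; ◇(□p ∨ □q) there: s:T, t:F, u:F, z:T. ✗
w: successors {s, t, v, w, x}; ◇(□p ∨ □q) there: s:T, t:F, v:T, w:T, x:T. ✗
x: successors {s, t, v, w}; ◇(□p ∨ □q) there: s:T, t:F, v:T, w:T. ✗
y: successors {t, u, v, w, z}; ◇(□p ∨ □q) there: t:F, u:F, v:T, w:T, z:T. ✗
z: successors {u, v, x}; ◇(□p ∨ □q) there: u:F, v:T, x:T. ✗
— 2 worlds.
For ◇(p → □◇p):
s: successors {u}; p → □◇p there: u:T. ✓
t: successors {v, w, z}; p → □◇p there: v:F, w:F, z:T. ✓
u: successors {w}; p → □◇p there: w:F. ✗
v: successors {s, t, u, z}; p → □◇p there: s:T, t:T, u:T, z:T. ✓
w: successors {s, t, v, w, x}; p → □◇p there: s:T, t:T, v:F, w:F, x:T. ✓
x: successors {s, t, v, w}; p → □◇p there: s:T, t:T, v:F, w:F. ✓
y: successors {t, u, v, w, z}; p → □◇p there: t:T, u:T, v:F, w:F, z:T. ✓
z: successors {u, v, x}; p → □◇p there: u:T, v:F, x:T. ✓
— 7 worlds.

2 and 7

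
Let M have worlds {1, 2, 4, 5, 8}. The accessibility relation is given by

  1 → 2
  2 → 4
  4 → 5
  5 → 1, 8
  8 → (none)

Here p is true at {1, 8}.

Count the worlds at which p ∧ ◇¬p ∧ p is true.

1: p is T, ◇¬p ∧ p is T. ✓
2: p is F, ◇¬p ∧ p is F. ✗
4: p is F, ◇¬p ∧ p is F. ✗
5: p is F, ◇¬p ∧ p is F. ✗
8: p is T, ◇¬p ∧ p is F. ✗
Satisfying worlds: {1}.

1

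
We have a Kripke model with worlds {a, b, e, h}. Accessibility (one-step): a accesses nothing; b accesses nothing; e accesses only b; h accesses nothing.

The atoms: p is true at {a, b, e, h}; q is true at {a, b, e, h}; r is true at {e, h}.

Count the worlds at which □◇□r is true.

3

a: no successors, so □◇□r holds vacuously. ✓
b: no successors, so □◇□r holds vacuously. ✓
e: successors {b}; ◇□r there: b:F. ✗
h: no successors, so □◇□r holds vacuously. ✓
Satisfying worlds: {a, b, h}.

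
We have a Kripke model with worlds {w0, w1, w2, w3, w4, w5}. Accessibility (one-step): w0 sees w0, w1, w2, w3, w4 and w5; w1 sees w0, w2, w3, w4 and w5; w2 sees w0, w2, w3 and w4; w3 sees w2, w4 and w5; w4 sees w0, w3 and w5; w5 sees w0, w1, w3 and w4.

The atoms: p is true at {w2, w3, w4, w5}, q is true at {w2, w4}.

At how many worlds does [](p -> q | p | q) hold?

w0: successors {w0, w1, w2, w3, w4, w5}; p -> q | p | q there: w0:T, w1:T, w2:T, w3:T, w4:T, w5:T. ✓
w1: successors {w0, w2, w3, w4, w5}; p -> q | p | q there: w0:T, w2:T, w3:T, w4:T, w5:T. ✓
w2: successors {w0, w2, w3, w4}; p -> q | p | q there: w0:T, w2:T, w3:T, w4:T. ✓
w3: successors {w2, w4, w5}; p -> q | p | q there: w2:T, w4:T, w5:T. ✓
w4: successors {w0, w3, w5}; p -> q | p | q there: w0:T, w3:T, w5:T. ✓
w5: successors {w0, w1, w3, w4}; p -> q | p | q there: w0:T, w1:T, w3:T, w4:T. ✓
Satisfying worlds: {w0, w1, w2, w3, w4, w5}.

6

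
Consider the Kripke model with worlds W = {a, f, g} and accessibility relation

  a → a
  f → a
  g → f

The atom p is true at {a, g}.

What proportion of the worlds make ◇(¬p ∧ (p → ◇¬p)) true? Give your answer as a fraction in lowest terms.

1/3

a: successors {a}; ¬p ∧ (p → ◇¬p) there: a:F. ✗
f: successors {a}; ¬p ∧ (p → ◇¬p) there: a:F. ✗
g: successors {f}; ¬p ∧ (p → ◇¬p) there: f:T. ✓
That's 1 of 3 worlds, so 1/3.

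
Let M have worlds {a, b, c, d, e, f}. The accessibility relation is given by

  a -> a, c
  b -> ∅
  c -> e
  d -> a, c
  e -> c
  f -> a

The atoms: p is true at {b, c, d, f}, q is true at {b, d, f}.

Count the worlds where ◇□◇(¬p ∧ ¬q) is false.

a: successors {a, c}; □◇(¬p ∧ ¬q) there: a:T, c:F. ✓
b: no successors, so ◇□◇(¬p ∧ ¬q) fails. ✗
c: successors {e}; □◇(¬p ∧ ¬q) there: e:T. ✓
d: successors {a, c}; □◇(¬p ∧ ¬q) there: a:T, c:F. ✓
e: successors {c}; □◇(¬p ∧ ¬q) there: c:F. ✗
f: successors {a}; □◇(¬p ∧ ¬q) there: a:T. ✓
Satisfying worlds: {a, c, d, f}.
So ◇□◇(¬p ∧ ¬q) fails at the other 2 worlds.

2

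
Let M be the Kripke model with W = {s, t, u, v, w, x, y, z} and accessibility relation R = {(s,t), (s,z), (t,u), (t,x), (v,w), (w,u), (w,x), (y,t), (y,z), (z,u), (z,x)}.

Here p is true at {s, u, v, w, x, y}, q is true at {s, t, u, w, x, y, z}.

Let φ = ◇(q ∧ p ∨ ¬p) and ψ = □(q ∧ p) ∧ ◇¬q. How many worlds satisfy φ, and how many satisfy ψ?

For ◇(q ∧ p ∨ ¬p):
s: successors {t, z}; q ∧ p ∨ ¬p there: t:T, z:T. ✓
t: successors {u, x}; q ∧ p ∨ ¬p there: u:T, x:T. ✓
u: no successors, so ◇(q ∧ p ∨ ¬p) fails. ✗
v: successors {w}; q ∧ p ∨ ¬p there: w:T. ✓
w: successors {u, x}; q ∧ p ∨ ¬p there: u:T, x:T. ✓
x: no successors, so ◇(q ∧ p ∨ ¬p) fails. ✗
y: successors {t, z}; q ∧ p ∨ ¬p there: t:T, z:T. ✓
z: successors {u, x}; q ∧ p ∨ ¬p there: u:T, x:T. ✓
— 6 worlds.
For □(q ∧ p) ∧ ◇¬q:
s: □(q ∧ p) is F, ◇¬q is F. ✗
t: □(q ∧ p) is T, ◇¬q is F. ✗
u: □(q ∧ p) is T, ◇¬q is F. ✗
v: □(q ∧ p) is T, ◇¬q is F. ✗
w: □(q ∧ p) is T, ◇¬q is F. ✗
x: □(q ∧ p) is T, ◇¬q is F. ✗
y: □(q ∧ p) is F, ◇¬q is F. ✗
z: □(q ∧ p) is T, ◇¬q is F. ✗
— 0 worlds.

6 and 0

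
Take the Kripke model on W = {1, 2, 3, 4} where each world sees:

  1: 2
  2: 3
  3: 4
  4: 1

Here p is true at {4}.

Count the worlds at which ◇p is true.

1

1: successors {2}; p there: 2:F. ✗
2: successors {3}; p there: 3:F. ✗
3: successors {4}; p there: 4:T. ✓
4: successors {1}; p there: 1:F. ✗
Satisfying worlds: {3}.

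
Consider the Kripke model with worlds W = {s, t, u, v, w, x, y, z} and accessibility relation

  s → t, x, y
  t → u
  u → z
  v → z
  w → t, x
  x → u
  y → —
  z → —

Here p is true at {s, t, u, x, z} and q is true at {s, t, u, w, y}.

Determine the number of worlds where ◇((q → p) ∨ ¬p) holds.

s: successors {t, x, y}; (q → p) ∨ ¬p there: t:T, x:T, y:T. ✓
t: successors {u}; (q → p) ∨ ¬p there: u:T. ✓
u: successors {z}; (q → p) ∨ ¬p there: z:T. ✓
v: successors {z}; (q → p) ∨ ¬p there: z:T. ✓
w: successors {t, x}; (q → p) ∨ ¬p there: t:T, x:T. ✓
x: successors {u}; (q → p) ∨ ¬p there: u:T. ✓
y: no successors, so ◇((q → p) ∨ ¬p) fails. ✗
z: no successors, so ◇((q → p) ∨ ¬p) fails. ✗
Satisfying worlds: {s, t, u, v, w, x}.

6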